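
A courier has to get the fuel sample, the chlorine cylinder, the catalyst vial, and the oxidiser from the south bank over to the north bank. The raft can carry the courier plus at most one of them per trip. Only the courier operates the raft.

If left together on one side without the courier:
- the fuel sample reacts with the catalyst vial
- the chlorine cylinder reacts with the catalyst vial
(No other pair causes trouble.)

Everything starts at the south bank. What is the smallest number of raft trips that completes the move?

Counting alone: the courier can take at most 1 across per trip to the north bank, so moving all 4 needs at least 4 loaded trips out, with a return between consecutive ones — at least 7 crossings.
The safety rule pushes this higher. Following every safe sequence of crossings, the most of the 4 that can be at the north bank as the raft arrives there on crossing 7 is 3 — never all 4.
So no plan with fewer than 9 crossings exists, and this one achieves 9:
1. Courier goes to the north bank with the catalyst vial.
2. Courier goes back to the south bank alone.
3. Courier goes to the north bank with the fuel sample.
4. Courier goes back to the south bank with the catalyst vial.
5. Courier goes to the north bank with the chlorine cylinder.
6. Courier goes back to the south bank alone.
7. Courier goes to the north bank with the oxidiser.
8. Courier goes back to the south bank alone.
9. Courier goes to the north bank with the catalyst vial.

9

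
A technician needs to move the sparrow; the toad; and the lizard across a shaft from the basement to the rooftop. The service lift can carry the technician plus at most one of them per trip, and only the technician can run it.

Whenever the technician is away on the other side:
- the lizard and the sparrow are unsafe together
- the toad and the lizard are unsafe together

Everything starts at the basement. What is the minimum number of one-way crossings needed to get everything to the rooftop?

7

Counting alone: the technician can take at most 1 across per trip to the rooftop, so moving all 3 needs at least 3 loaded trips out, with a return between consecutive ones — at least 5 crossings.
The safety rule pushes this higher. Following every safe sequence of crossings, the most of the 3 that can be at the rooftop as the service lift arrives there on crossing 5 is 2 — never all 3.
So no plan with fewer than 7 crossings exists, and this one achieves 7:
1. Technician goes to the rooftop with the lizard.
2. Technician goes back to the basement alone.
3. Technician goes to the rooftop with the sparrow.
4. Technician goes back to the basement with the lizard.
5. Technician goes to the rooftop with the toad.
6. Technician goes back to the basement alone.
7. Technician goes to the rooftop with the lizard.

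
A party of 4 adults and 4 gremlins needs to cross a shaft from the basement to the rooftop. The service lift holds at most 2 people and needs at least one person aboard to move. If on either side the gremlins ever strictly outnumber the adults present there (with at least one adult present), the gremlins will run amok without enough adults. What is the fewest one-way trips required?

Following every safe sequence of crossings from the start, the most of the 8 that can be at the rooftop as the service lift arrives there on crossings 1, 3, 5 is 2, 3, 4 respectively; the best ever achieved is 4 of 8.
From crossing 7 on, no configuration arises that was not already reachable earlier: only 11 distinct safe configurations (who is on which side, and where the service lift is) can ever be reached, none of them has everyone across, and every continuation just revisits them. They are: 0 adults + 0 gremlins across (service lift back at the start); 0 adults + 1 gremlin across (service lift there); 0 adults + 1 gremlin across (service lift back at the start); 0 adults + 2 gremlins across (service lift there); 0 adults + 2 gremlins across (service lift back at the start); 0 adults + 3 gremlins across (service lift there); 0 adults + 3 gremlins across (service lift back at the start); 0 adults + 4 gremlins across (service lift there); 1 adult + 1 gremlin across (service lift there); 1 adult + 1 gremlin across (service lift back at the start); 2 adults + 2 gremlins across (service lift there). So no valid plan exists.

impossible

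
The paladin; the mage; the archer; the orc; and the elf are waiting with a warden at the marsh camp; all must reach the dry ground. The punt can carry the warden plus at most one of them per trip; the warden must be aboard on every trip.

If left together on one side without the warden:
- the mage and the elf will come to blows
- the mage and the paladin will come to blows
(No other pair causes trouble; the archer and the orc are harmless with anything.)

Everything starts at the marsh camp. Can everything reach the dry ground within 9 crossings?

Counting alone: the warden can take at most 1 across per trip to the dry ground, so moving all 5 needs at least 5 loaded trips out, with a return between consecutive ones — at least 9 crossings.
The safety rule pushes this higher. Following every safe sequence of crossings, the most of the 5 that can be at the dry ground as the punt arrives there on crossing 9 is 4 — never all 5.
So the move cannot be finished within 9 crossings. (The shortest complete plan takes 11:)
1. Warden goes to the dry ground with the mage.
2. Warden goes back to the marsh camp alone.
3. Warden goes to the dry ground with the paladin.
4. Warden goes back to the marsh camp with the mage.
5. Warden goes to the dry ground with the elf.
6. Warden goes back to the marsh camp alone.
7. Warden goes to the dry ground with the archer.
8. Warden goes back to the marsh camp alone.
9. Warden goes to the dry ground with the orc.
10. Warden goes back to the marsh camp alone.
11. Warden goes to the dry ground with the mage.

No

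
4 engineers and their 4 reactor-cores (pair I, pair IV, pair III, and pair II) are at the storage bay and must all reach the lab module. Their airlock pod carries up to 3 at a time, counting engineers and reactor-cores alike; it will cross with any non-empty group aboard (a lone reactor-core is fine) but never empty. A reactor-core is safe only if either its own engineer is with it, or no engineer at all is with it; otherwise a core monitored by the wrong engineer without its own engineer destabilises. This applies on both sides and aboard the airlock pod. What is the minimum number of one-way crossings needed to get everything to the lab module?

9

Counting alone: each trip to the lab module takes at most 3 across and each return brings at least 1 back, so after t trips out (and t−1 returns) at most 3t − (t−1) of the 8 are across; that first reaches 8 at t = 4, so at least 7 crossings are needed.
The safety rule pushes this higher. Following every safe sequence of crossings, the most of the 8 that can be at the lab module as the airlock pod arrives there on crossing 7 is 7 — never all 8.
So no plan with fewer than 9 crossings exists, and this one achieves 9:
1. engineer I and reactor-core I cross → the lab module.
2. engineer I crosses ← the storage bay.
3. engineer I, engineer IV, and reactor-core IV cross → the lab module.
4. engineer I and reactor-core I cross ← the storage bay.
5. engineer I, engineer II, and engineer III cross → the lab module.
6. reactor-core IV crosses ← the storage bay.
7. reactor-core I and reactor-core IV cross → the lab module.
8. reactor-core I crosses ← the storage bay.
9. reactor-core I, reactor-core II, and reactor-core III cross → the lab module.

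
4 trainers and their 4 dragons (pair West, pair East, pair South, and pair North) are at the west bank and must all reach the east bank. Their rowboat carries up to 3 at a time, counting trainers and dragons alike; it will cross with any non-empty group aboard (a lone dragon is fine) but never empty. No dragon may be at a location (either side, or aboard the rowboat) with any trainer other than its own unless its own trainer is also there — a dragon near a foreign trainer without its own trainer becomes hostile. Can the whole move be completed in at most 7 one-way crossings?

No

Counting alone: each trip to the east bank takes at most 3 across and each return brings at least 1 back, so after t trips out (and t−1 returns) at most 3t − (t−1) of the 8 are across; that first reaches 8 at t = 4, so at least 7 crossings are needed.
The safety rule pushes this higher. Following every safe sequence of crossings, the most of the 8 that can be at the east bank as the rowboat arrives there on crossing 7 is 7 — never all 8.
So the move cannot be finished within 7 crossings. (The shortest complete plan takes 9:)
1. dragon West and trainer West cross → the east bank.
2. trainer West crosses ← the west bank.
3. dragon East, trainer East, and trainer West cross → the east bank.
4. dragon West and trainer West cross ← the west bank.
5. trainer North, trainer South, and trainer West cross → the east bank.
6. dragon East crosses ← the west bank.
7. dragon East and dragon West cross → the east bank.
8. dragon West crosses ← the west bank.
9. dragon North, dragon South, and dragon West cross → the east bank.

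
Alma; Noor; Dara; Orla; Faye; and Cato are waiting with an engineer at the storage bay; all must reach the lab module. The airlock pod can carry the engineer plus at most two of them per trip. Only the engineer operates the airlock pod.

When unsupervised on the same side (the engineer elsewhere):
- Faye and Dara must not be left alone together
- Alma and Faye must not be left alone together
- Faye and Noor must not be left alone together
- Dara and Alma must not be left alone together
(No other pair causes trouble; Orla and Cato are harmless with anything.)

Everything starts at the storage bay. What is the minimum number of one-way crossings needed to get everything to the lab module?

Counting alone: the engineer can take at most 2 across per trip to the lab module, so moving all 6 needs at least 3 loaded trips out, with a return between consecutive ones — at least 5 crossings.
The safety rule pushes this higher. Following every safe sequence of crossings, the most of the 6 that can be at the lab module as the airlock pod arrives there on crossings 5, 7 is 4, 5 respectively — never all 6.
So no plan with fewer than 9 crossings exists, and this one achieves 9:
1. Engineer goes to the lab module with Alma and Faye.
2. Engineer goes back to the storage bay with Alma.
3. Engineer goes to the lab module with Alma and Noor.
4. Engineer goes back to the storage bay with Faye.
5. Engineer goes to the lab module with Dara and Orla.
6. Engineer goes back to the storage bay with Alma.
7. Engineer goes to the lab module with Alma and Cato.
8. Engineer goes back to the storage bay with Alma.
9. Engineer goes to the lab module with Alma and Faye.

9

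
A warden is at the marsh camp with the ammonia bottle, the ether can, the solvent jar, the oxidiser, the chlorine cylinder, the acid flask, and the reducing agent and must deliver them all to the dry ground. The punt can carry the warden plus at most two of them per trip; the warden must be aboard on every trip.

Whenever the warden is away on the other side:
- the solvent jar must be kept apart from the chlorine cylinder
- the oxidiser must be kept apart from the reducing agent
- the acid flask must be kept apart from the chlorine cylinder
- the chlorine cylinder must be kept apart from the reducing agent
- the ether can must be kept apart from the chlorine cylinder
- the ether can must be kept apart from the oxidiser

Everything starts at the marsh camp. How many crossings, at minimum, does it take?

Counting alone: the warden can take at most 2 across per trip to the dry ground, so moving all 7 needs at least 4 loaded trips out, with a return between consecutive ones — at least 7 crossings.
The safety rule pushes this higher. Following every safe sequence of crossings, the most of the 7 that can be at the dry ground as the punt arrives there on crossing 7 is 6 — never all 7.
So no plan with fewer than 9 crossings exists, and this one achieves 9:
1. Warden goes to the dry ground with the chlorine cylinder and the oxidiser.
2. Warden goes back to the marsh camp alone.
3. Warden goes to the dry ground with the ammonia bottle.
4. Warden goes back to the marsh camp alone.
5. Warden goes to the dry ground with the ether can and the solvent jar.
6. Warden goes back to the marsh camp with the chlorine cylinder and the oxidiser.
7. Warden goes to the dry ground with the acid flask and the reducing agent.
8. Warden goes back to the marsh camp alone.
9. Warden goes to the dry ground with the chlorine cylinder and the oxidiser.

9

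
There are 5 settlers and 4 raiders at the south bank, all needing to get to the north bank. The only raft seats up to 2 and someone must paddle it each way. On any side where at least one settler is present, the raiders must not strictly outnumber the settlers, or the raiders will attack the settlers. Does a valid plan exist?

1. 2 raiders → the north bank.  (the south bank: 5S 2R; the north bank: 0S 2R)
2. 1 raider ← the south bank.  (the south bank: 5S 3R; the north bank: 0S 1R)
3. 2 raiders → the north bank.  (the south bank: 5S 1R; the north bank: 0S 3R)
4. 1 raider ← the south bank.  (the south bank: 5S 2R; the north bank: 0S 2R)
5. 2 settlers → the north bank.  (the south bank: 3S 2R; the north bank: 2S 2R)
6. 1 raider ← the south bank.  (the south bank: 3S 3R; the north bank: 2S 1R)
7. 1 settler and 1 raider → the north bank.  (the south bank: 2S 2R; the north bank: 3S 2R)
8. 1 settler ← the south bank.  (the south bank: 3S 2R; the north bank: 2S 2R)
9. 1 settler and 1 raider → the north bank.  (the south bank: 2S 1R; the north bank: 3S 3R)
10. 1 raider ← the south bank.  (the south bank: 2S 2R; the north bank: 3S 2R)
11. 1 settler and 1 raider → the north bank.  (the south bank: 1S 1R; the north bank: 4S 3R)
12. 1 settler ← the south bank.  (the south bank: 2S 1R; the north bank: 3S 3R)
13. 1 settler and 1 raider → the north bank.  (the south bank: 1S 0R; the north bank: 4S 4R)
14. 1 raider ← the south bank.  (the south bank: 1S 1R; the north bank: 4S 3R)
15. 1 settler and 1 raider → the north bank.  (the south bank: 0S 0R; the north bank: 5S 4R)

Yes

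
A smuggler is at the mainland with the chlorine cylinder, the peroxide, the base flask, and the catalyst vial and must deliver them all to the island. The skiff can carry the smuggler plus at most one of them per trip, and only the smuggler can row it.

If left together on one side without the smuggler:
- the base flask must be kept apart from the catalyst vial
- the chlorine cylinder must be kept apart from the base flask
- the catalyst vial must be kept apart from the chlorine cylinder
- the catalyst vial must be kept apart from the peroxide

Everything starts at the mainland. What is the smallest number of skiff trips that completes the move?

Whatever the first load, the items left behind include a forbidden pair without the smuggler. No opening move is safe, so no plan exists.

impossible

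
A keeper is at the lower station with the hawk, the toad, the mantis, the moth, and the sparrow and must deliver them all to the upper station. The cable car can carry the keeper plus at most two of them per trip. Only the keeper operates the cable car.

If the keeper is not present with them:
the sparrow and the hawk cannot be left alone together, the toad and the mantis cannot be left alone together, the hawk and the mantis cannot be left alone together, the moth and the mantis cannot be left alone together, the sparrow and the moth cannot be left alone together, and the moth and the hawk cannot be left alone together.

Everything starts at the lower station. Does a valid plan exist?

Whatever the first load, the items left behind include a forbidden pair without the keeper. No opening move is safe, so no plan exists.

No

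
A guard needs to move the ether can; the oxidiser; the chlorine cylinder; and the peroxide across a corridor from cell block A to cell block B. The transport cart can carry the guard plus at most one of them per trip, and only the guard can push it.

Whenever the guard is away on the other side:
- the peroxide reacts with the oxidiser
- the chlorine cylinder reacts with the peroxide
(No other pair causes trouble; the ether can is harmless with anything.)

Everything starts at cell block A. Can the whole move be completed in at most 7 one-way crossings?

No

Counting alone: the guard can take at most 1 across per trip to cell block B, so moving all 4 needs at least 4 loaded trips out, with a return between consecutive ones — at least 7 crossings.
The safety rule pushes this higher. Following every safe sequence of crossings, the most of the 4 that can be at cell block B as the transport cart arrives there on crossing 7 is 3 — never all 4.
So the move cannot be finished within 7 crossings. (The shortest complete plan takes 9:)
1. Guard goes to cell block B with the peroxide.  [cell block A: the chlorine cylinder, the ether can, the oxidiser | cell block B: the peroxide]
2. Guard goes back to cell block A alone.  [cell block A: the chlorine cylinder, the ether can, the oxidiser | cell block B: the peroxide]
3. Guard goes to cell block B with the ether can.  [cell block A: the chlorine cylinder, the oxidiser | cell block B: the ether can, the peroxide]
4. Guard goes back to cell block A alone.  [cell block A: the chlorine cylinder, the oxidiser | cell block B: the ether can, the peroxide]
5. Guard goes to cell block B with the oxidiser.  [cell block A: the chlorine cylinder | cell block B: the ether can, the oxidiser, the peroxide]
6. Guard goes back to cell block A with the peroxide.  [cell block A: the chlorine cylinder, the peroxide | cell block B: the ether can, the oxidiser]
7. Guard goes to cell block B with the chlorine cylinder.  [cell block A: the peroxide | cell block B: the chlorine cylinder, the ether can, the oxidiser]
8. Guard goes back to cell block A alone.  [cell block A: the peroxide | cell block B: the chlorine cylinder, the ether can, the oxidiser]
9. Guard goes to cell block B with the peroxide.  [cell block A: — | cell block B: the chlorine cylinder, the ether can, the oxidiser, the peroxide]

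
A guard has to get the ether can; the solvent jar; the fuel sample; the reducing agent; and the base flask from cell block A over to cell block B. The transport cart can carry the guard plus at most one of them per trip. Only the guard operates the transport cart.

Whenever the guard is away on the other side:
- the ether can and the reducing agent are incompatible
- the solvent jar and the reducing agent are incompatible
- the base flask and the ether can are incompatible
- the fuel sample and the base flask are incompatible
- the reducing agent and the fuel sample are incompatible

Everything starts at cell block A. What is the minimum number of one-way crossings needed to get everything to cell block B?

Whatever the first load, the items left behind include a forbidden pair without the guard. No opening move is safe, so no plan exists.

impossible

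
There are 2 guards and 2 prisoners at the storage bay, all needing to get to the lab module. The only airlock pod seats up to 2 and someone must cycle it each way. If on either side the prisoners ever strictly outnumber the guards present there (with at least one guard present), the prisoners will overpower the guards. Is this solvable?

1. 2 prisoners → the lab module.  (the storage bay: 2G 0P; the lab module: 0G 2P)
2. 1 prisoner ← the storage bay.  (the storage bay: 2G 1P; the lab module: 0G 1P)
3. 2 guards → the lab module.  (the storage bay: 0G 1P; the lab module: 2G 1P)
4. 1 prisoner ← the storage bay.  (the storage bay: 0G 2P; the lab module: 2G 0P)
5. 2 prisoners → the lab module.  (the storage bay: 0G 0P; the lab module: 2G 2P)

Yes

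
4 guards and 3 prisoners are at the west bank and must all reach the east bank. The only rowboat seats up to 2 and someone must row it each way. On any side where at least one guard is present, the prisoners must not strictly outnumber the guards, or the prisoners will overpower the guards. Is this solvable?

1. 2 prisoners → the east bank.  (the west bank: 4G 1P; the east bank: 0G 2P)
2. 1 prisoner ← the west bank.  (the west bank: 4G 2P; the east bank: 0G 1P)
3. 2 prisoners → the east bank.  (the west bank: 4G 0P; the east bank: 0G 3P)
4. 1 prisoner ← the west bank.  (the west bank: 4G 1P; the east bank: 0G 2P)
5. 2 guards → the east bank.  (the west bank: 2G 1P; the east bank: 2G 2P)
6. 1 prisoner ← the west bank.  (the west bank: 2G 2P; the east bank: 2G 1P)
7. 1 guard and 1 prisoner → the east bank.  (the west bank: 1G 1P; the east bank: 3G 2P)
8. 1 guard ← the west bank.  (the west bank: 2G 1P; the east bank: 2G 2P)
9. 1 guard and 1 prisoner → the east bank.  (the west bank: 1G 0P; the east bank: 3G 3P)
10. 1 prisoner ← the west bank.  (the west bank: 1G 1P; the east bank: 3G 2P)
11. 1 guard and 1 prisoner → the east bank.  (the west bank: 0G 0P; the east bank: 4G 3P)

Yes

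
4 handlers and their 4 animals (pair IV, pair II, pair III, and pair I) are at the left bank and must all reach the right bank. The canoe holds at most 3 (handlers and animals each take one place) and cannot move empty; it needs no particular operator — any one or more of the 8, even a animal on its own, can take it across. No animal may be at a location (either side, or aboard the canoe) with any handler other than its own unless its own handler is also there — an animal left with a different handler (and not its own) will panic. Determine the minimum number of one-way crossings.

Counting alone: each trip to the right bank takes at most 3 across and each return brings at least 1 back, so after t trips out (and t−1 returns) at most 3t − (t−1) of the 8 are across; that first reaches 8 at t = 4, so at least 7 crossings are needed.
The safety rule pushes this higher. Following every safe sequence of crossings, the most of the 8 that can be at the right bank as the canoe arrives there on crossing 7 is 7 — never all 8.
So no plan with fewer than 9 crossings exists, and this one achieves 9:
1. animal IV and handler IV cross → the right bank.
2. handler IV crosses ← the left bank.
3. animal II, handler II, and handler IV cross → the right bank.
4. animal IV and handler IV cross ← the left bank.
5. handler I, handler III, and handler IV cross → the right bank.
6. animal II crosses ← the left bank.
7. animal II and animal IV cross → the right bank.
8. animal IV crosses ← the left bank.
9. animal I, animal III, and animal IV cross → the right bank.

9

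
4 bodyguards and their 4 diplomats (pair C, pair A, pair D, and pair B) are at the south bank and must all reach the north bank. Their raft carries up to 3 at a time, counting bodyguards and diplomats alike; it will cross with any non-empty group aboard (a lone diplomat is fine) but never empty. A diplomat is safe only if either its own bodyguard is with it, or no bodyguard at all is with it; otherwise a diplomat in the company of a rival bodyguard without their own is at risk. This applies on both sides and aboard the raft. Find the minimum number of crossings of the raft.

Counting alone: each trip to the north bank takes at most 3 across and each return brings at least 1 back, so after t trips out (and t−1 returns) at most 3t − (t−1) of the 8 are across; that first reaches 8 at t = 4, so at least 7 crossings are needed.
The safety rule pushes this higher. Following every safe sequence of crossings, the most of the 8 that can be at the north bank as the raft arrives there on crossing 7 is 7 — never all 8.
So no plan with fewer than 9 crossings exists, and this one achieves 9:
1. bodyguard C and diplomat C cross → the north bank.
2. bodyguard C crosses ← the south bank.
3. bodyguard A, bodyguard C, and diplomat A cross → the north bank.
4. bodyguard C and diplomat C cross ← the south bank.
5. bodyguard B, bodyguard C, and bodyguard D cross → the north bank.
6. diplomat A crosses ← the south bank.
7. diplomat A and diplomat C cross → the north bank.
8. diplomat C crosses ← the south bank.
9. diplomat B, diplomat C, and diplomat D cross → the north bank.

9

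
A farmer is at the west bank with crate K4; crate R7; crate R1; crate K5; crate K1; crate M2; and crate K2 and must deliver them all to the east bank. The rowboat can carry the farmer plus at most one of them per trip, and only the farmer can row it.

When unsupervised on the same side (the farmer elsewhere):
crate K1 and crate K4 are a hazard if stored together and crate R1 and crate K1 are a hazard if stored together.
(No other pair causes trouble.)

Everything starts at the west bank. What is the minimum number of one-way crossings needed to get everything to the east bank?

Counting alone: the farmer can take at most 1 across per trip to the east bank, so moving all 7 needs at least 7 loaded trips out, with a return between consecutive ones — at least 13 crossings.
The safety rule pushes this higher. Following every safe sequence of crossings, the most of the 7 that can be at the east bank as the rowboat arrives there on crossing 13 is 6 — never all 7.
So no plan with fewer than 15 crossings exists, and this one achieves 15:
1. Farmer goes to the east bank with crate K1.  [the west bank: crate K2, crate K4, crate K5, crate M2, crate R1, crate R7 | the east bank: crate K1]
2. Farmer goes back to the west bank alone.  [the west bank: crate K2, crate K4, crate K5, crate M2, crate R1, crate R7 | the east bank: crate K1]
3. Farmer goes to the east bank with crate K4.  [the west bank: crate K2, crate K5, crate M2, crate R1, crate R7 | the east bank: crate K1, crate K4]
4. Farmer goes back to the west bank with crate K1.  [the west bank: crate K1, crate K2, crate K5, crate M2, crate R1, crate R7 | the east bank: crate K4]
5. Farmer goes to the east bank with crate R1.  [the west bank: crate K1, crate K2, crate K5, crate M2, crate R7 | the east bank: crate K4, crate R1]
6. Farmer goes back to the west bank alone.  [the west bank: crate K1, crate K2, crate K5, crate M2, crate R7 | the east bank: crate K4, crate R1]
7. Farmer goes to the east bank with crate R7.  [the west bank: crate K1, crate K2, crate K5, crate M2 | the east bank: crate K4, crate R1, crate R7]
8. Farmer goes back to the west bank alone.  [the west bank: crate K1, crate K2, crate K5, crate M2 | the east bank: crate K4, crate R1, crate R7]
9. Farmer goes to the east bank with crate K5.  [the west bank: crate K1, crate K2, crate M2 | the east bank: crate K4, crate K5, crate R1, crate R7]
10. Farmer goes back to the west bank alone.  [the west bank: crate K1, crate K2, crate M2 | the east bank: crate K4, crate K5, crate R1, crate R7]
11. Farmer goes to the east bank with crate M2.  [the west bank: crate K1, crate K2 | the east bank: crate K4, crate K5, crate M2, crate R1, crate R7]
12. Farmer goes back to the west bank alone.  [the west bank: crate K1, crate K2 | the east bank: crate K4, crate K5, crate M2, crate R1, crate R7]
13. Farmer goes to the east bank with crate K2.  [the west bank: crate K1 | the east bank: crate K2, crate K4, crate K5, crate M2, crate R1, crate R7]
14. Farmer goes back to the west bank alone.  [the west bank: crate K1 | the east bank: crate K2, crate K4, crate K5, crate M2, crate R1, crate R7]
15. Farmer goes to the east bank with crate K1.  [the west bank: — | the east bank: crate K1, crate K2, crate K4, crate K5, crate M2, crate R1, crate R7]

15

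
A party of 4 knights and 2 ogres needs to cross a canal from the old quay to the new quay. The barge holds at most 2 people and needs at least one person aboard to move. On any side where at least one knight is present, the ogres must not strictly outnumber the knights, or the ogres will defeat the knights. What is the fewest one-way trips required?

Counting alone: each trip to the new quay takes at most 2 across and each return brings at least 1 back, so after t trips out (and t−1 returns) at most 2t − (t−1) of the 6 are across; that first reaches 6 at t = 5, so at least 9 crossings are needed.
The plan below uses exactly 9 crossings, so it is optimal:
1. 2 ogres → the new quay.  (the old quay: 4K 0O; the new quay: 0K 2O)
2. 1 ogre ← the old quay.  (the old quay: 4K 1O; the new quay: 0K 1O)
3. 2 knights → the new quay.  (the old quay: 2K 1O; the new quay: 2K 1O)
4. 1 ogre ← the old quay.  (the old quay: 2K 2O; the new quay: 2K 0O)
5. 2 ogres → the new quay.  (the old quay: 2K 0O; the new quay: 2K 2O)
6. 1 ogre ← the old quay.  (the old quay: 2K 1O; the new quay: 2K 1O)
7. 1 knight and 1 ogre → the new quay.  (the old quay: 1K 0O; the new quay: 3K 2O)
8. 1 ogre ← the old quay.  (the old quay: 1K 1O; the new quay: 3K 1O)
9. 1 knight and 1 ogre → the new quay.  (the old quay: 0K 0O; the new quay: 4K 2O)

9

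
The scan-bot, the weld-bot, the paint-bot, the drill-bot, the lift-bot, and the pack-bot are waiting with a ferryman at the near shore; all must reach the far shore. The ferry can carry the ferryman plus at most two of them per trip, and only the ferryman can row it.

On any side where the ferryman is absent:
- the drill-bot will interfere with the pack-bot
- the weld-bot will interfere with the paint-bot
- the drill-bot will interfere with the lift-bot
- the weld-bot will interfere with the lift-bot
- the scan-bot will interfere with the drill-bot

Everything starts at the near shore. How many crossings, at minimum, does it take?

7

Counting alone: the ferryman can take at most 2 across per trip to the far shore, so moving all 6 needs at least 3 loaded trips out, with a return between consecutive ones — at least 5 crossings.
The safety rule pushes this higher. Following every safe sequence of crossings, the most of the 6 that can be at the far shore as the ferry arrives there on crossing 5 is 5 — never all 6.
So no plan with fewer than 7 crossings exists, and this one achieves 7:
1. Ferryman goes to the far shore with the drill-bot and the weld-bot.
2. Ferryman goes back to the near shore alone.
3. Ferryman goes to the far shore with the paint-bot and the scan-bot.
4. Ferryman goes back to the near shore with the drill-bot and the weld-bot.
5. Ferryman goes to the far shore with the lift-bot and the pack-bot.
6. Ferryman goes back to the near shore alone.
7. Ferryman goes to the far shore with the drill-bot and the weld-bot.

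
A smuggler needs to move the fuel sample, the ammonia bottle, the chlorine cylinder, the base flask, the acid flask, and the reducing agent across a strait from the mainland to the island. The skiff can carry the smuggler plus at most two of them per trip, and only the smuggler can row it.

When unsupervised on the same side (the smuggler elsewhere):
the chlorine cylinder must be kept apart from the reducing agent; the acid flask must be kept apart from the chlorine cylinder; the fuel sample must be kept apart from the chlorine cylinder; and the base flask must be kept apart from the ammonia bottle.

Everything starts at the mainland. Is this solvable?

1. Smuggler goes to the island with the ammonia bottle and the chlorine cylinder.
2. Smuggler goes back to the mainland alone.
3. Smuggler goes to the island with the fuel sample.
4. Smuggler goes back to the mainland with the chlorine cylinder.
5. Smuggler goes to the island with the acid flask and the reducing agent.
6. Smuggler goes back to the mainland alone.
7. Smuggler goes to the island with the base flask and the chlorine cylinder.

Yes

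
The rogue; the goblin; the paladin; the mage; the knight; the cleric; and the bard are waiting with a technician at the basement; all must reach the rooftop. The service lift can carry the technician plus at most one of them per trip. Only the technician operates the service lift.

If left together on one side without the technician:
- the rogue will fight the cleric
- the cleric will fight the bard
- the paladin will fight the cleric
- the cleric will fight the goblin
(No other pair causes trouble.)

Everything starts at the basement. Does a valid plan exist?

No

Following every safe sequence of crossings from the start, the most of the 7 that can be at the rooftop as the service lift arrives there on crossings 1, 3, 5, 7 is 1, 2, 3, 4 respectively; the best ever achieved is 4 of 7.
From crossing 9 on, no configuration arises that was not already reachable earlier: only 44 distinct safe configurations (who is on which side, and where the service lift is) can ever be reached, none of them has everyone across, and every continuation just revisits them. So no valid plan exists.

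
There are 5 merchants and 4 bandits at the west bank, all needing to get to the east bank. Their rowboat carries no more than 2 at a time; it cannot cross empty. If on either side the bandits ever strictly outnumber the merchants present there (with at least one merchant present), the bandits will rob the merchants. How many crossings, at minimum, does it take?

15

Counting alone: each trip to the east bank takes at most 2 across and each return brings at least 1 back, so after t trips out (and t−1 returns) at most 2t − (t−1) of the 9 are across; that first reaches 9 at t = 8, so at least 15 crossings are needed.
The plan below uses exactly 15 crossings, so it is optimal:
1. 2 bandits → the east bank.  (the west bank: 5M 2B; the east bank: 0M 2B)
2. 1 bandit ← the west bank.  (the west bank: 5M 3B; the east bank: 0M 1B)
3. 2 bandits → the east bank.  (the west bank: 5M 1B; the east bank: 0M 3B)
4. 1 bandit ← the west bank.  (the west bank: 5M 2B; the east bank: 0M 2B)
5. 2 merchants → the east bank.  (the west bank: 3M 2B; the east bank: 2M 2B)
6. 1 bandit ← the west bank.  (the west bank: 3M 3B; the east bank: 2M 1B)
7. 1 merchant and 1 bandit → the east bank.  (the west bank: 2M 2B; the east bank: 3M 2B)
8. 1 merchant ← the west bank.  (the west bank: 3M 2B; the east bank: 2M 2B)
9. 1 merchant and 1 bandit → the east bank.  (the west bank: 2M 1B; the east bank: 3M 3B)
10. 1 bandit ← the west bank.  (the west bank: 2M 2B; the east bank: 3M 2B)
11. 1 merchant and 1 bandit → the east bank.  (the west bank: 1M 1B; the east bank: 4M 3B)
12. 1 merchant ← the west bank.  (the west bank: 2M 1B; the east bank: 3M 3B)
13. 1 merchant and 1 bandit → the east bank.  (the west bank: 1M 0B; the east bank: 4M 4B)
14. 1 bandit ← the west bank.  (the west bank: 1M 1B; the east bank: 4M 3B)
15. 1 merchant and 1 bandit → the east bank.  (the west bank: 0M 0B; the east bank: 5M 4B)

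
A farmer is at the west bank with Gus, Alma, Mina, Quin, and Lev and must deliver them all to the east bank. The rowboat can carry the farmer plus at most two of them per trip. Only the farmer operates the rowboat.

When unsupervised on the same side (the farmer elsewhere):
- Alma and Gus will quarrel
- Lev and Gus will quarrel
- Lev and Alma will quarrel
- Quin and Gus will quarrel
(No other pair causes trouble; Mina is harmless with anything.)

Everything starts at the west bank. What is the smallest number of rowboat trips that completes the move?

Counting alone: the farmer can take at most 2 across per trip to the east bank, so moving all 5 needs at least 3 loaded trips out, with a return between consecutive ones — at least 5 crossings.
The safety rule pushes this higher. Following every safe sequence of crossings, the most of the 5 that can be at the east bank as the rowboat arrives there on crossing 5 is 4 — never all 5.
So no plan with fewer than 7 crossings exists, and this one achieves 7:
1. Farmer goes to the east bank with Alma and Gus.  [the west bank: Lev, Mina, Quin | the east bank: Alma, Gus]
2. Farmer goes back to the west bank with Gus.  [the west bank: Gus, Lev, Mina, Quin | the east bank: Alma]
3. Farmer goes to the east bank with Gus and Mina.  [the west bank: Lev, Quin | the east bank: Alma, Gus, Mina]
4. Farmer goes back to the west bank with Gus.  [the west bank: Gus, Lev, Quin | the east bank: Alma, Mina]
5. Farmer goes to the east bank with Gus and Quin.  [the west bank: Lev | the east bank: Alma, Gus, Mina, Quin]
6. Farmer goes back to the west bank with Gus.  [the west bank: Gus, Lev | the east bank: Alma, Mina, Quin]
7. Farmer goes to the east bank with Gus and Lev.  [the west bank: — | the east bank: Alma, Gus, Lev, Mina, Quin]

7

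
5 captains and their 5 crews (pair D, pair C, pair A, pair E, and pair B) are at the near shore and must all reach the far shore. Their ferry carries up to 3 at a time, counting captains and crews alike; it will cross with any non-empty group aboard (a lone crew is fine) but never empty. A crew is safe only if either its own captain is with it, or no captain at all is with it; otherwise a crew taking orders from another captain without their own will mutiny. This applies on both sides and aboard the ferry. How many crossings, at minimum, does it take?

11

Counting alone: each trip to the far shore takes at most 3 across and each return brings at least 1 back, so after t trips out (and t−1 returns) at most 3t − (t−1) of the 10 are across; that first reaches 10 at t = 5, so at least 9 crossings are needed.
The safety rule pushes this higher. Following every safe sequence of crossings, the most of the 10 that can be at the far shore as the ferry arrives there on crossing 9 is 9 — never all 10.
So no plan with fewer than 11 crossings exists, and this one achieves 11:
1. captain D and crew D cross → the far shore.
2. captain D crosses ← the near shore.
3. crew A, crew C, and crew E cross → the far shore.
4. crew D crosses ← the near shore.
5. captain A, captain C, and captain E cross → the far shore.
6. captain C and crew C cross ← the near shore.
7. captain B, captain C, and captain D cross → the far shore.
8. crew A crosses ← the near shore.
9. crew C and crew D cross → the far shore.
10. crew D crosses ← the near shore.
11. crew A, crew B, and crew D cross → the far shore.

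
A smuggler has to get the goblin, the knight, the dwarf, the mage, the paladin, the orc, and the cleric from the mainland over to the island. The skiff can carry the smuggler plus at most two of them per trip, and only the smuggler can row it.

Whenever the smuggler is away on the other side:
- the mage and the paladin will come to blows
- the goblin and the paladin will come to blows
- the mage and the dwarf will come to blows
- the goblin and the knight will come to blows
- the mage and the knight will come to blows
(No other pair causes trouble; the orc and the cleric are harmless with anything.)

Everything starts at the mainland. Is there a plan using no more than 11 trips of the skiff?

Yes — this plan uses 9 crossings (≤ 11):
1. Smuggler goes to the island with the goblin and the mage.  [the mainland: the cleric, the dwarf, the knight, the orc, the paladin | the island: the goblin, the mage]
2. Smuggler goes back to the mainland alone.  [the mainland: the cleric, the dwarf, the knight, the orc, the paladin | the island: the goblin, the mage]
3. Smuggler goes to the island with the knight.  [the mainland: the cleric, the dwarf, the orc, the paladin | the island: the goblin, the knight, the mage]
4. Smuggler goes back to the mainland with the goblin and the mage.  [the mainland: the cleric, the dwarf, the goblin, the mage, the orc, the paladin | the island: the knight]
5. Smuggler goes to the island with the dwarf and the paladin.  [the mainland: the cleric, the goblin, the mage, the orc | the island: the dwarf, the knight, the paladin]
6. Smuggler goes back to the mainland alone.  [the mainland: the cleric, the goblin, the mage, the orc | the island: the dwarf, the knight, the paladin]
7. Smuggler goes to the island with the cleric and the orc.  [the mainland: the goblin, the mage | the island: the cleric, the dwarf, the knight, the orc, the paladin]
8. Smuggler goes back to the mainland alone.  [the mainland: the goblin, the mage | the island: the cleric, the dwarf, the knight, the orc, the paladin]
9. Smuggler goes to the island with the goblin and the mage.  [the mainland: — | the island: the cleric, the dwarf, the goblin, the knight, the mage, the orc, the paladin]

Yes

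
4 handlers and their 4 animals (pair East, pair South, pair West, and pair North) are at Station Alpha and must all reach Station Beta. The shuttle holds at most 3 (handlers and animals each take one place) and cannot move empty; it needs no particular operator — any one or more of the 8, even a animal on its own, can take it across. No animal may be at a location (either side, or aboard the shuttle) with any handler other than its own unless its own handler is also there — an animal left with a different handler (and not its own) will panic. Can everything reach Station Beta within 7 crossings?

No

Counting alone: each trip to Station Beta takes at most 3 across and each return brings at least 1 back, so after t trips out (and t−1 returns) at most 3t − (t−1) of the 8 are across; that first reaches 8 at t = 4, so at least 7 crossings are needed.
The safety rule pushes this higher. Following every safe sequence of crossings, the most of the 8 that can be at Station Beta as the shuttle arrives there on crossing 7 is 7 — never all 8.
So the move cannot be finished within 7 crossings. (The shortest complete plan takes 9:)
1. animal East and handler East cross → Station Beta.
2. handler East crosses ← Station Alpha.
3. animal South, handler East, and handler South cross → Station Beta.
4. animal East and handler East cross ← Station Alpha.
5. handler East, handler North, and handler West cross → Station Beta.
6. animal South crosses ← Station Alpha.
7. animal East and animal South cross → Station Beta.
8. animal East crosses ← Station Alpha.
9. animal East, animal North, and animal West cross → Station Beta.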